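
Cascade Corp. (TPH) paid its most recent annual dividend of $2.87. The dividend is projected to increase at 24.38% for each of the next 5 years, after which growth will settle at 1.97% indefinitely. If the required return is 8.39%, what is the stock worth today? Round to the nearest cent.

$112.80

Two-stage DDM. Project D₁…D_5 at 0.2438, terminal growth 0.0197, discount at r = 0.0839.
D_1 = 3.5697
D_2 = 4.4400
D_3 = 5.5225
D_4 = 6.8689
D_5 = 8.5435
Terminal value at t=5: TV = D_6/(r−g) = 8.7118/(0.0839−0.0197) = 135.6976
P₀ = 3.5697/(1+0.0839)^1 + 4.4400/(1+0.0839)^2 + 5.5225/(1+0.0839)^3 + 6.8689/(1+0.0839)^4 + 8.5435/(1+0.0839)^5 + 135.6976/(1+0.0839)^5 = 112.8005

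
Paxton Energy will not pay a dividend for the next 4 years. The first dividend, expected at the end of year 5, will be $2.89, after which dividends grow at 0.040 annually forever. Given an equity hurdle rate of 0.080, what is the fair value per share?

$53.11

Deferred-dividend DDM. At t=4 the remaining stream is a growing perpetuity with first payment D_5 = 2.89.
V_4 = D_5/(r−g) = 2.89/(0.08−0.04) = 72.2500
P₀ = V_4/(1+r)^4 = 72.2500/(1+0.08)^4 = 53.1059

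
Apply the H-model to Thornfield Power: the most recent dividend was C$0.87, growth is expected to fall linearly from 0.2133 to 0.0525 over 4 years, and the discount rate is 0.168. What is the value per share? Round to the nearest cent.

C$10.35

H-model: P₀ = D₀[(1+g_L) + H(g_S−g_L)]/(r−g_L), with H = 4/2 = 2.
P₀ = 0.87 × [(1+0.0525) + 2×(0.2133−0.0525)] / (0.168−0.0525)
   = 0.87 × 1.3741 / 0.1155 = 10.3504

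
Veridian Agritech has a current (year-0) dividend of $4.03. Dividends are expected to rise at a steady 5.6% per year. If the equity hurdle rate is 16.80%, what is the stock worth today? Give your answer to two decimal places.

Gordon growth model: P₀ = D₁/(r − g). D₁ = 4.03 × (1 + 0.056) = 4.2557.
P₀ = 4.2557 / (0.168 − 0.056) = 4.2557 / 0.112 = 37.9971

$38.00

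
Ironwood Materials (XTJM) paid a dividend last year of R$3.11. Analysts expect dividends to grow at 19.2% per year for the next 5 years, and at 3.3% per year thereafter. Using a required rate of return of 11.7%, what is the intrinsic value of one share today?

Two-stage DDM. Project D₁…D_5 at 0.192, terminal growth 0.033, discount at r = 0.117.
D_1 = 3.7071
D_2 = 4.4189
D_3 = 5.2673
D_4 = 6.2786
D_5 = 7.4841
Terminal value at t=5: TV = D_6/(r−g) = 7.7311/(0.117−0.033) = 92.0371
P₀ = 3.7071/(1+0.117)^1 + 4.4189/(1+0.117)^2 + 5.2673/(1+0.117)^3 + 6.2786/(1+0.117)^4 + 7.4841/(1+0.117)^5 + 92.0371/(1+0.117)^5 = 71.9066

R$71.91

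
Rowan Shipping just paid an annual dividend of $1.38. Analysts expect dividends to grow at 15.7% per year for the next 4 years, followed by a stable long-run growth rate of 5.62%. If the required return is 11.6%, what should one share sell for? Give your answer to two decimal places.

Two-stage DDM. Project D₁…D_4 at 0.157, terminal growth 0.0562, discount at r = 0.116.
D_1 = 1.5967
D_2 = 1.8473
D_3 = 2.1374
D_4 = 2.4729
Terminal value at t=4: TV = D_5/(r−g) = 2.6119/(0.116−0.0562) = 43.6775
P₀ = 1.5967/(1+0.116)^1 + 1.8473/(1+0.116)^2 + 2.1374/(1+0.116)^3 + 2.4729/(1+0.116)^4 + 43.6775/(1+0.116)^4 = 34.2039

$34.20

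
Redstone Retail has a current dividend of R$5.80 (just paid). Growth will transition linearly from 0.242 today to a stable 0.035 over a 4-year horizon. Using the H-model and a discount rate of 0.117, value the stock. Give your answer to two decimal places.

H-model: P₀ = D₀[(1+g_L) + H(g_S−g_L)]/(r−g_L), with H = 4/2 = 2.
P₀ = 5.80 × [(1+0.035) + 2×(0.242−0.035)] / (0.117−0.035)
   = 5.80 × 1.4490 / 0.082 = 102.4902

R$102.49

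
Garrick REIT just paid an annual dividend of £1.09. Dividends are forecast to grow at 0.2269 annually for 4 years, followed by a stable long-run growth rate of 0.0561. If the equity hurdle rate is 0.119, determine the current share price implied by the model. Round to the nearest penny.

£31.97

Two-stage DDM. Project D₁…D_4 at 0.2269, terminal growth 0.0561, discount at r = 0.119.
D_1 = 1.3373
D_2 = 1.6408
D_3 = 2.0130
D_4 = 2.4698
Terminal value at t=4: TV = D_5/(r−g) = 2.6084/(0.119−0.0561) = 41.4684
P₀ = 1.3373/(1+0.119)^1 + 1.6408/(1+0.119)^2 + 2.0130/(1+0.119)^3 + 2.4698/(1+0.119)^4 + 41.4684/(1+0.119)^4 = 31.9656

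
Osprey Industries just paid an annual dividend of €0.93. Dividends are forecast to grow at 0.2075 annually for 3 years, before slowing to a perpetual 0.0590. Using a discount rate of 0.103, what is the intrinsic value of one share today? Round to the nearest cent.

Two-stage DDM. Project D₁…D_3 at 0.2075, terminal growth 0.059, discount at r = 0.103.
D_1 = 1.1230
D_2 = 1.3560
D_3 = 1.6374
Terminal value at t=3: TV = D_4/(r−g) = 1.7340/(0.103−0.059) = 39.4083
P₀ = 1.1230/(1+0.103)^1 + 1.3560/(1+0.103)^2 + 1.6374/(1+0.103)^3 + 39.4083/(1+0.103)^3 = 32.7199

€32.72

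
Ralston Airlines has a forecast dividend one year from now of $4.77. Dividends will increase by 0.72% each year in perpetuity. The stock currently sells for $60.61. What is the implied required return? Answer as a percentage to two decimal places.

Rearranging the constant-growth DDM: r = D₁/P₀ + g.
r = 4.7700 / 60.61 + 0.0072 = 0.07870 + 0.0072 = 0.08590

8.59%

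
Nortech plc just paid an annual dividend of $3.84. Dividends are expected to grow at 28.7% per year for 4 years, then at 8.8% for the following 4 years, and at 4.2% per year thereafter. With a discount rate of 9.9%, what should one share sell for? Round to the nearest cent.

$178.14

Three-stage DDM. Project D₁…D_8; terminal Gordon value at t=8 with g = 0.042; discount at r = 0.099.
D_1 = 4.9421
D_2 = 6.3605
D_3 = 8.1859
D_4 = 10.5353
D_5 = 11.4624
D_6 = 12.4711
D_7 = 13.5685
D_8 = 14.7625
TV_8 = 15.3826/(0.099−0.042) = 269.8695
P₀ = Σ Dₜ/(1+r)ᵗ + TV_8/(1+r)^8 = 178.1396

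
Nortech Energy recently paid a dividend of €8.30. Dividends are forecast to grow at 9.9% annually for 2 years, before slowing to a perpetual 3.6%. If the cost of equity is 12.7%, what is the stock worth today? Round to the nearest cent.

Two-stage DDM. Project D₁…D_2 at 0.099, terminal growth 0.036, discount at r = 0.127.
D_1 = 9.1217
D_2 = 10.0247
Terminal value at t=2: TV = D_3/(r−g) = 10.3856/(0.127−0.036) = 114.1279
P₀ = 9.1217/(1+0.127)^1 + 10.0247/(1+0.127)^2 + 114.1279/(1+0.127)^2 = 105.8419

€105.84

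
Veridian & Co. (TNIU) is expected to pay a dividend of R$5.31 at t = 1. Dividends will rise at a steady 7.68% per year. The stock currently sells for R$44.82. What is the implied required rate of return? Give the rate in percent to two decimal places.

19.53%

Rearranging the constant-growth DDM: r = D₁/P₀ + g.
r = 5.3100 / 44.82 + 0.0768 = 0.11847 + 0.0768 = 0.19527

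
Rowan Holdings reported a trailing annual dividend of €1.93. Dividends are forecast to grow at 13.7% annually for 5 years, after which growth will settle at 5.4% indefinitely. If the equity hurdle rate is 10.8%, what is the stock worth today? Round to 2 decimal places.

Two-stage DDM. Project D₁…D_5 at 0.137, terminal growth 0.054, discount at r = 0.108.
D_1 = 2.1944
D_2 = 2.4950
D_3 = 2.8369
D_4 = 3.2255
D_5 = 3.6674
Terminal value at t=5: TV = D_6/(r−g) = 3.8655/(0.108−0.054) = 71.5824
P₀ = 2.1944/(1+0.108)^1 + 2.4950/(1+0.108)^2 + 2.8369/(1+0.108)^3 + 3.2255/(1+0.108)^4 + 3.6674/(1+0.108)^5 + 71.5824/(1+0.108)^5 = 53.3002

€53.30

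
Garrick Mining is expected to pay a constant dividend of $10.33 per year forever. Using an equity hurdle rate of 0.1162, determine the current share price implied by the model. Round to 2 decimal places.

Zero-growth DDM (perpetuity): P₀ = D/r = 10.33 / 0.1162 = 88.8985

$88.90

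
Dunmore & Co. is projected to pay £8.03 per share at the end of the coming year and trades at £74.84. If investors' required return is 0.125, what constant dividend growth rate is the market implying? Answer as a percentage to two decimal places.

From P₀ = D₁/(r − g), the implied growth is g = r − D₁/P₀.
g = 0.125 − 8.03/74.84 = 0.125 − 0.10730 = 0.01770

1.77%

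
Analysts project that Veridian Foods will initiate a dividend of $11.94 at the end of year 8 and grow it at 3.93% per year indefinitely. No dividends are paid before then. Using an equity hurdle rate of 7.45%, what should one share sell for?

$205.12

Deferred-dividend DDM. At t=7 the remaining stream is a growing perpetuity with first payment D_8 = 11.94.
V_7 = D_8/(r−g) = 11.94/(0.0745−0.0393) = 339.2045
P₀ = V_7/(1+r)^7 = 339.2045/(1+0.0745)^7 = 205.1241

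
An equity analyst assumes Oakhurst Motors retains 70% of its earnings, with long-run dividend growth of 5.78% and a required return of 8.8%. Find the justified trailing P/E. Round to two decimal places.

Payout ratio b = 1 − 0.70 = 0.30.
Justified trailing P/E = b(1+g)/(r−g) = 0.30×(1+0.0578)/(0.088−0.0578) = 10.5079

10.51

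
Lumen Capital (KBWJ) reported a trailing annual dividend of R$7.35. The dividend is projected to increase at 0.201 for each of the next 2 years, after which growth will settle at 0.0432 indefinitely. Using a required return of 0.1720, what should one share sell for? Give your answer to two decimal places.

R$77.76

Two-stage DDM. Project D₁…D_2 at 0.201, terminal growth 0.0432, discount at r = 0.172.
D_1 = 8.8274
D_2 = 10.6016
Terminal value at t=2: TV = D_3/(r−g) = 11.0596/(0.172−0.0432) = 85.8668
P₀ = 8.8274/(1+0.172)^1 + 10.6016/(1+0.172)^2 + 85.8668/(1+0.172)^2 = 77.7630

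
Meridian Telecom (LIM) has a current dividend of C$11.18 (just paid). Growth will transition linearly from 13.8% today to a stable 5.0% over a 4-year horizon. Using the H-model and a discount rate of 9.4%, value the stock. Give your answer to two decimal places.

C$311.52

H-model: P₀ = D₀[(1+g_L) + H(g_S−g_L)]/(r−g_L), with H = 4/2 = 2.
P₀ = 11.18 × [(1+0.05) + 2×(0.138−0.05)] / (0.094−0.05)
   = 11.18 × 1.2260 / 0.044 = 311.5155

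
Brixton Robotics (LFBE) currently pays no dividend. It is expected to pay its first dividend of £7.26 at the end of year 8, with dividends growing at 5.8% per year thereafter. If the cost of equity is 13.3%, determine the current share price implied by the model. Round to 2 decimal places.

Deferred-dividend DDM. At t=7 the remaining stream is a growing perpetuity with first payment D_8 = 7.26.
V_7 = D_8/(r−g) = 7.26/(0.133−0.058) = 96.8000
P₀ = V_7/(1+r)^7 = 96.8000/(1+0.133)^7 = 40.3893

£40.39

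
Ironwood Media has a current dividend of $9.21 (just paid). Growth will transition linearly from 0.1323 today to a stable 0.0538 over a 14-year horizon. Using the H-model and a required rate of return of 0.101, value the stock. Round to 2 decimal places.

$312.85

H-model: P₀ = D₀[(1+g_L) + H(g_S−g_L)]/(r−g_L), with H = 14/2 = 7.
P₀ = 9.21 × [(1+0.0538) + 7×(0.1323−0.0538)] / (0.101−0.0538)
   = 9.21 × 1.6033 / 0.0472 = 312.8473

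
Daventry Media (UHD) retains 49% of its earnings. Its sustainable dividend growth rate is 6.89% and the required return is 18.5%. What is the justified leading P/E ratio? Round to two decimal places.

4.39

Payout ratio b = 1 − 0.49 = 0.51.
Justified leading P/E = b/(r−g) = 0.51/(0.185−0.0689) = 4.3928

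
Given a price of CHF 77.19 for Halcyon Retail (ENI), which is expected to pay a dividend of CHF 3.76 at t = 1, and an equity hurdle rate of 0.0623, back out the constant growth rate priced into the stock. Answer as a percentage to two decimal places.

1.36%

From P₀ = D₁/(r − g), the implied growth is g = r − D₁/P₀.
g = 0.0623 − 3.76/77.19 = 0.0623 − 0.04871 = 0.01359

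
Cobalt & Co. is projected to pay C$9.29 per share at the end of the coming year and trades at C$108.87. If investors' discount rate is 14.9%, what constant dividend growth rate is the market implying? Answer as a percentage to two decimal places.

From P₀ = D₁/(r − g), the implied growth is g = r − D₁/P₀.
g = 0.149 − 9.29/108.87 = 0.149 − 0.08533 = 0.06367

6.37%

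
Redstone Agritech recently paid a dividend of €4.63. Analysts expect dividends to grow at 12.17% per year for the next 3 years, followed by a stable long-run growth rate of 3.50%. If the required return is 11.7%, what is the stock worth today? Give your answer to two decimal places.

Two-stage DDM. Project D₁…D_3 at 0.1217, terminal growth 0.035, discount at r = 0.117.
D_1 = 5.1935
D_2 = 5.8255
D_3 = 6.5345
Terminal value at t=3: TV = D_4/(r−g) = 6.7632/(0.117−0.035) = 82.4779
P₀ = 5.1935/(1+0.117)^1 + 5.8255/(1+0.117)^2 + 6.5345/(1+0.117)^3 + 82.4779/(1+0.117)^3 = 73.1876

€73.19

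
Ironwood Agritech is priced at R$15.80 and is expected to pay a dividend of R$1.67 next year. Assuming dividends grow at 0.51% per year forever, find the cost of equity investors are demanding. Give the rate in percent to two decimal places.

Rearranging the constant-growth DDM: r = D₁/P₀ + g.
r = 1.6700 / 15.80 + 0.0051 = 0.10570 + 0.0051 = 0.11080

11.08%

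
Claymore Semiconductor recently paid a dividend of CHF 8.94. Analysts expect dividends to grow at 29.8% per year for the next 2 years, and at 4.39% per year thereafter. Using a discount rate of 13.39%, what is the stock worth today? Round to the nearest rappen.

Two-stage DDM. Project D₁…D_2 at 0.298, terminal growth 0.0439, discount at r = 0.1339.
D_1 = 11.6041
D_2 = 15.0621
Terminal value at t=2: TV = D_3/(r−g) = 15.7234/(0.1339−0.0439) = 174.7042
P₀ = 11.6041/(1+0.1339)^1 + 15.0621/(1+0.1339)^2 + 174.7042/(1+0.1339)^2 = 157.8281

CHF 157.83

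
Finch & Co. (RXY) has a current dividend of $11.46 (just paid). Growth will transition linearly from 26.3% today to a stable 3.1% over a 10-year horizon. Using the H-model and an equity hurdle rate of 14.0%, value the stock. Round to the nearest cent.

$230.36

H-model: P₀ = D₀[(1+g_L) + H(g_S−g_L)]/(r−g_L), with H = 10/2 = 5.
P₀ = 11.46 × [(1+0.031) + 5×(0.263−0.031)] / (0.14−0.031)
   = 11.46 × 2.1910 / 0.109 = 230.3565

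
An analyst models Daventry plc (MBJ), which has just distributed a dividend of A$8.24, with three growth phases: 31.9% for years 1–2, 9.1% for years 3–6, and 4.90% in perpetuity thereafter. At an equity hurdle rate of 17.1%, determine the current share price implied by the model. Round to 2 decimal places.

A$122.61

Three-stage DDM. Project D₁…D_6; terminal Gordon value at t=6 with g = 0.049; discount at r = 0.171.
D_1 = 10.8686
D_2 = 14.3356
D_3 = 15.6402
D_4 = 17.0634
D_5 = 18.6162
D_6 = 20.3103
TV_6 = 21.3055/(0.171−0.049) = 174.6351
P₀ = Σ Dₜ/(1+r)ᵗ + TV_6/(1+r)^6 = 122.6145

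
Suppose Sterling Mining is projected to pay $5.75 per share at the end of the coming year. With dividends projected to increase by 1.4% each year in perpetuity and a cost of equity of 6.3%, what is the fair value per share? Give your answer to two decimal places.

$117.35

Gordon growth model: P₀ = D₁/(r − g), with D₁ = 5.75 given directly.
P₀ = 5.7500 / (0.063 − 0.014) = 5.7500 / 0.049 = 117.3469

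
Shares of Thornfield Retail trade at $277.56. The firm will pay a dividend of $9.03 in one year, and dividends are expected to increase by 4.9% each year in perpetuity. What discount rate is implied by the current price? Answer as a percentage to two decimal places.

8.15%

Rearranging the constant-growth DDM: r = D₁/P₀ + g.
r = 9.0300 / 277.56 + 0.049 = 0.03253 + 0.049 = 0.08153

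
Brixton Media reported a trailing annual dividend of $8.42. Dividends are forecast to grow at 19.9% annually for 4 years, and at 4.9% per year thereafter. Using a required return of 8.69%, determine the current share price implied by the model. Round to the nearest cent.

Two-stage DDM. Project D₁…D_4 at 0.199, terminal growth 0.049, discount at r = 0.0869.
D_1 = 10.0956
D_2 = 12.1046
D_3 = 14.5134
D_4 = 17.4016
Terminal value at t=4: TV = D_5/(r−g) = 18.2543/(0.0869−0.049) = 481.6428
P₀ = 10.0956/(1+0.0869)^1 + 12.1046/(1+0.0869)^2 + 14.5134/(1+0.0869)^3 + 17.4016/(1+0.0869)^4 + 481.6428/(1+0.0869)^4 = 388.4243

$388.42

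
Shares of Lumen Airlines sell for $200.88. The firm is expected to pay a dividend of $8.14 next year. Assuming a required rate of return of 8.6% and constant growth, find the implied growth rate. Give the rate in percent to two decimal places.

From P₀ = D₁/(r − g), the implied growth is g = r − D₁/P₀.
g = 0.086 − 8.14/200.88 = 0.086 − 0.04052 = 0.04548

4.55%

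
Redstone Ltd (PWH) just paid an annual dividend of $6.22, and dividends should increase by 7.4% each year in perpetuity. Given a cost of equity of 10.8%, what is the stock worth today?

$196.48

Gordon growth model: P₀ = D₁/(r − g). D₁ = 6.22 × (1 + 0.074) = 6.6803.
P₀ = 6.6803 / (0.108 − 0.074) = 6.6803 / 0.034 = 196.4788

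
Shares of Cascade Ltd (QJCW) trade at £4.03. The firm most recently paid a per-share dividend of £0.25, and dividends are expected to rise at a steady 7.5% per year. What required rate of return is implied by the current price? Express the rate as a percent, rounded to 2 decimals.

Rearranging the constant-growth DDM: r = D₁/P₀ + g.
D₁ = 0.25 × (1 + 0.075) = 0.2687.
r = 0.2687 / 4.03 + 0.075 = 0.06669 + 0.075 = 0.14169

14.17%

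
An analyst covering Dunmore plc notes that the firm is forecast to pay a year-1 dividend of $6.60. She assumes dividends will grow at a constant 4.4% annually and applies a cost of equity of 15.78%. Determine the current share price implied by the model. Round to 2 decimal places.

Gordon growth model: P₀ = D₁/(r − g), with D₁ = 6.60 given directly.
P₀ = 6.6000 / (0.1578 − 0.044) = 6.6000 / 0.1138 = 57.9965

$58.00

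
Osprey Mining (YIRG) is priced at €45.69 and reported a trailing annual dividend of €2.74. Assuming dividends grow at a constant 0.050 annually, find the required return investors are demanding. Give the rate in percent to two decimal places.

11.30%

Rearranging the constant-growth DDM: r = D₁/P₀ + g.
D₁ = 2.74 × (1 + 0.05) = 2.8770.
r = 2.8770 / 45.69 + 0.05 = 0.06297 + 0.05 = 0.11297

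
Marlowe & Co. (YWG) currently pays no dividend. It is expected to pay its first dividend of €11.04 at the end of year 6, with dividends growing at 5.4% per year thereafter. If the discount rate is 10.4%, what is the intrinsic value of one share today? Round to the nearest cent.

Deferred-dividend DDM. At t=5 the remaining stream is a growing perpetuity with first payment D_6 = 11.04.
V_5 = D_6/(r−g) = 11.04/(0.104−0.054) = 220.8000
P₀ = V_5/(1+r)^5 = 220.8000/(1+0.104)^5 = 134.6337

€134.63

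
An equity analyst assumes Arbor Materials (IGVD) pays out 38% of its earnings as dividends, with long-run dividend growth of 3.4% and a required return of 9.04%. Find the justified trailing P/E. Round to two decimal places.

Justified trailing P/E = b(1+g)/(r−g) = 0.38×(1+0.034)/(0.0904−0.034) = 6.9667

6.97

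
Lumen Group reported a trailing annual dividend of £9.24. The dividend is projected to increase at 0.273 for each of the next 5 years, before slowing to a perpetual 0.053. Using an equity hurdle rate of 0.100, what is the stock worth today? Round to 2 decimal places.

£502.86

Two-stage DDM. Project D₁…D_5 at 0.273, terminal growth 0.053, discount at r = 0.1.
D_1 = 11.7625
D_2 = 14.9737
D_3 = 19.0615
D_4 = 24.2653
D_5 = 30.8897
Terminal value at t=5: TV = D_6/(r−g) = 32.5269/(0.1−0.053) = 692.0612
P₀ = 11.7625/(1+0.1)^1 + 14.9737/(1+0.1)^2 + 19.0615/(1+0.1)^3 + 24.2653/(1+0.1)^4 + 30.8897/(1+0.1)^5 + 692.0612/(1+0.1)^5 = 502.8585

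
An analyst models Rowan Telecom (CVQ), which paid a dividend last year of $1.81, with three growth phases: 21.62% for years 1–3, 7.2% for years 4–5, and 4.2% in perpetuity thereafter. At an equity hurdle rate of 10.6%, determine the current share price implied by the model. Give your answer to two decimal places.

Three-stage DDM. Project D₁…D_5; terminal Gordon value at t=5 with g = 0.042; discount at r = 0.106.
D_1 = 2.2013
D_2 = 2.6772
D_3 = 3.2561
D_4 = 3.4905
D_5 = 3.7418
TV_5 = 3.8990/(0.106−0.042) = 60.9215
P₀ = Σ Dₜ/(1+r)ᵗ + TV_5/(1+r)^5 = 47.9920

$47.99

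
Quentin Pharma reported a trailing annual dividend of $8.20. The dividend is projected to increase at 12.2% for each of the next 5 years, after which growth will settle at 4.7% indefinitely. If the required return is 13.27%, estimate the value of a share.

Two-stage DDM. Project D₁…D_5 at 0.122, terminal growth 0.047, discount at r = 0.1327.
D_1 = 9.2004
D_2 = 10.3228
D_3 = 11.5822
D_4 = 12.9953
D_5 = 14.5807
Terminal value at t=5: TV = D_6/(r−g) = 15.2660/(0.1327−0.047) = 178.1328
P₀ = 9.2004/(1+0.1327)^1 + 10.3228/(1+0.1327)^2 + 11.5822/(1+0.1327)^3 + 12.9953/(1+0.1327)^4 + 14.5807/(1+0.1327)^5 + 178.1328/(1+0.1327)^5 = 135.3892

$135.39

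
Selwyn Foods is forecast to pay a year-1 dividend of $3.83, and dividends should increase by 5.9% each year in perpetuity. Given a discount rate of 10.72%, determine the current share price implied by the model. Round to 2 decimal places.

Gordon growth model: P₀ = D₁/(r − g), with D₁ = 3.83 given directly.
P₀ = 3.8300 / (0.1072 − 0.059) = 3.8300 / 0.0482 = 79.4606

$79.46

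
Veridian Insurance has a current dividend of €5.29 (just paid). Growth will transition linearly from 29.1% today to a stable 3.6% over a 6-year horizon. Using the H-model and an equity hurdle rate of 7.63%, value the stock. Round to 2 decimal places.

H-model: P₀ = D₀[(1+g_L) + H(g_S−g_L)]/(r−g_L), with H = 6/2 = 3.
P₀ = 5.29 × [(1+0.036) + 3×(0.291−0.036)] / (0.0763−0.036)
   = 5.29 × 1.8010 / 0.0403 = 236.4092

€236.41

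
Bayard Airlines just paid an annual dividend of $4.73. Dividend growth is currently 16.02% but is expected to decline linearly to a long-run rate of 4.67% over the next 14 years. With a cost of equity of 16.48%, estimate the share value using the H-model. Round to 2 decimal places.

H-model: P₀ = D₀[(1+g_L) + H(g_S−g_L)]/(r−g_L), with H = 14/2 = 7.
P₀ = 4.73 × [(1+0.0467) + 7×(0.1602−0.0467)] / (0.1648−0.0467)
   = 4.73 × 1.8412 / 0.1181 = 73.7415

$73.74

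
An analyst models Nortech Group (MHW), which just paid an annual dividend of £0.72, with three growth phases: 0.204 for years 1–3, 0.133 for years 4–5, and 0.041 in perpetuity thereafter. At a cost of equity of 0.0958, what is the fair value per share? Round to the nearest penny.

£24.02

Three-stage DDM. Project D₁…D_5; terminal Gordon value at t=5 with g = 0.041; discount at r = 0.0958.
D_1 = 0.8669
D_2 = 1.0437
D_3 = 1.2566
D_4 = 1.4238
D_5 = 1.6131
TV_5 = 1.6793/(0.0958−0.041) = 30.6438
P₀ = Σ Dₜ/(1+r)ᵗ + TV_5/(1+r)^5 = 24.0186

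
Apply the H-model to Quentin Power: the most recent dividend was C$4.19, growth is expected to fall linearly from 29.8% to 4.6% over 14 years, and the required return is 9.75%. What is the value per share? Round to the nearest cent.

C$228.62

H-model: P₀ = D₀[(1+g_L) + H(g_S−g_L)]/(r−g_L), with H = 14/2 = 7.
P₀ = 4.19 × [(1+0.046) + 7×(0.298−0.046)] / (0.0975−0.046)
   = 4.19 × 2.8100 / 0.0515 = 228.6194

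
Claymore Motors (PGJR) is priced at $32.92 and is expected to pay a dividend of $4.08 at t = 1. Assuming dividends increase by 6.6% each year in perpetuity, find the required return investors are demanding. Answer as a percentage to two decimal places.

18.99%

Rearranging the constant-growth DDM: r = D₁/P₀ + g.
r = 4.0800 / 32.92 + 0.066 = 0.12394 + 0.066 = 0.18994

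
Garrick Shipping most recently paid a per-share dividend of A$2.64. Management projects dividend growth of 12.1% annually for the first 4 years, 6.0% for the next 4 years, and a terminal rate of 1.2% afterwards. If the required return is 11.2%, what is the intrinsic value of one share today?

Three-stage DDM. Project D₁…D_8; terminal Gordon value at t=8 with g = 0.012; discount at r = 0.112.
D_1 = 2.9594
D_2 = 3.3175
D_3 = 3.7190
D_4 = 4.1689
D_5 = 4.4191
D_6 = 4.6842
D_7 = 4.9653
D_8 = 5.2632
TV_8 = 5.3264/(0.112−0.012) = 53.2636
P₀ = Σ Dₜ/(1+r)ᵗ + TV_8/(1+r)^8 = 43.2467

A$43.25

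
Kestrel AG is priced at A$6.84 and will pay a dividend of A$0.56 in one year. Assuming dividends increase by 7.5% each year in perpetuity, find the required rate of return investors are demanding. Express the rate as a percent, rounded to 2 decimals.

15.69%

Rearranging the constant-growth DDM: r = D₁/P₀ + g.
r = 0.5600 / 6.84 + 0.075 = 0.08187 + 0.075 = 0.15687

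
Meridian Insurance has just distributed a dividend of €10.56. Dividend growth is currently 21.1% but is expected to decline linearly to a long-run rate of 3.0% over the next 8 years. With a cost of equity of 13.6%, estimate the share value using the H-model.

H-model: P₀ = D₀[(1+g_L) + H(g_S−g_L)]/(r−g_L), with H = 8/2 = 4.
P₀ = 10.56 × [(1+0.03) + 4×(0.211−0.03)] / (0.136−0.03)
   = 10.56 × 1.7540 / 0.106 = 174.7381

€174.74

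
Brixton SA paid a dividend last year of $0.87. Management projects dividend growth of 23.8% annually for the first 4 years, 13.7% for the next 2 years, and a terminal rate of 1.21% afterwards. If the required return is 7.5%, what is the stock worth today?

Three-stage DDM. Project D₁…D_6; terminal Gordon value at t=6 with g = 0.0121; discount at r = 0.075.
D_1 = 1.0771
D_2 = 1.3334
D_3 = 1.6507
D_4 = 2.0436
D_5 = 2.3236
D_6 = 2.6419
TV_6 = 2.6739/(0.075−0.0121) = 42.5104
P₀ = Σ Dₜ/(1+r)ᵗ + TV_6/(1+r)^6 = 35.8903

$35.89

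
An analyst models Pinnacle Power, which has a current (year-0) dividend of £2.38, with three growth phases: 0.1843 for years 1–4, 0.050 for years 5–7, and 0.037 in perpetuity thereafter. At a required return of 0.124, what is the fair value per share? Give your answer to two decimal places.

Three-stage DDM. Project D₁…D_7; terminal Gordon value at t=7 with g = 0.037; discount at r = 0.124.
D_1 = 2.8186
D_2 = 3.3381
D_3 = 3.9533
D_4 = 4.6819
D_5 = 4.9160
D_6 = 5.1618
D_7 = 5.4199
TV_7 = 5.6204/(0.124−0.037) = 64.6028
P₀ = Σ Dₜ/(1+r)ᵗ + TV_7/(1+r)^7 = 47.0612

£47.06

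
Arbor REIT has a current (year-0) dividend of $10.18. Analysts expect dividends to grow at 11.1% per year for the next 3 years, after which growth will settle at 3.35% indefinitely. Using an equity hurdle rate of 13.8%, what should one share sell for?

Two-stage DDM. Project D₁…D_3 at 0.111, terminal growth 0.0335, discount at r = 0.138.
D_1 = 11.3100
D_2 = 12.5654
D_3 = 13.9601
Terminal value at t=3: TV = D_4/(r−g) = 14.4278/(0.138−0.0335) = 138.0652
P₀ = 11.3100/(1+0.138)^1 + 12.5654/(1+0.138)^2 + 13.9601/(1+0.138)^3 + 138.0652/(1+0.138)^3 = 122.7959

$122.80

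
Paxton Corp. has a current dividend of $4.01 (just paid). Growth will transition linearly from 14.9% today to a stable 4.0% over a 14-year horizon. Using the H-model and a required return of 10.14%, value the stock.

$117.75

H-model: P₀ = D₀[(1+g_L) + H(g_S−g_L)]/(r−g_L), with H = 14/2 = 7.
P₀ = 4.01 × [(1+0.04) + 7×(0.149−0.04)] / (0.1014−0.04)
   = 4.01 × 1.8030 / 0.0614 = 117.7529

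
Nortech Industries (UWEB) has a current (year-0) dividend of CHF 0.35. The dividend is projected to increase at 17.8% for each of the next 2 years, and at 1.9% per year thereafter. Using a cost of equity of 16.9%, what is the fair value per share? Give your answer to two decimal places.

Two-stage DDM. Project D₁…D_2 at 0.178, terminal growth 0.019, discount at r = 0.169.
D_1 = 0.4123
D_2 = 0.4857
Terminal value at t=2: TV = D_3/(r−g) = 0.4949/(0.169−0.019) = 3.2994
P₀ = 0.4123/(1+0.169)^1 + 0.4857/(1+0.169)^2 + 3.2994/(1+0.169)^2 = 3.1225

CHF 3.12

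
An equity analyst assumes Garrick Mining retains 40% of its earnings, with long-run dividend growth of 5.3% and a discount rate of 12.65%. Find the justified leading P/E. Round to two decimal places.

8.16

Payout ratio b = 1 − 0.40 = 0.60.
Justified leading P/E = b/(r−g) = 0.60/(0.1265−0.053) = 8.1633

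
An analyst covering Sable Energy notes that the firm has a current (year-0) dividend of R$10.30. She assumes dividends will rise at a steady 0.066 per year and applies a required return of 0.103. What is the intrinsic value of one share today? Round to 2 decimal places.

R$296.75

Gordon growth model: P₀ = D₁/(r − g). D₁ = 10.30 × (1 + 0.066) = 10.9798.
P₀ = 10.9798 / (0.103 − 0.066) = 10.9798 / 0.037 = 296.7514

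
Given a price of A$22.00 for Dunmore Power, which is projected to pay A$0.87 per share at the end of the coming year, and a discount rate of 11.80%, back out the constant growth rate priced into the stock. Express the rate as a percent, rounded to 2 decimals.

From P₀ = D₁/(r − g), the implied growth is g = r − D₁/P₀.
g = 0.118 − 0.87/22.00 = 0.118 − 0.03955 = 0.07845

7.85%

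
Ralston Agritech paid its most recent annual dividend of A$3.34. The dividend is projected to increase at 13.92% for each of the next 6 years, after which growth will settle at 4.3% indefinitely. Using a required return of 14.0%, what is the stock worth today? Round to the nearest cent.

A$55.75

Two-stage DDM. Project D₁…D_6 at 0.1392, terminal growth 0.043, discount at r = 0.14.
D_1 = 3.8049
D_2 = 4.3346
D_3 = 4.9379
D_4 = 5.6253
D_5 = 6.4084
D_6 = 7.3004
Terminal value at t=6: TV = D_7/(r−g) = 7.6143/(0.14−0.043) = 78.4981
P₀ = 3.8049/(1+0.14)^1 + 4.3346/(1+0.14)^2 + 4.9379/(1+0.14)^3 + 5.6253/(1+0.14)^4 + 6.4084/(1+0.14)^5 + 7.3004/(1+0.14)^6 + 78.4981/(1+0.14)^6 = 55.7535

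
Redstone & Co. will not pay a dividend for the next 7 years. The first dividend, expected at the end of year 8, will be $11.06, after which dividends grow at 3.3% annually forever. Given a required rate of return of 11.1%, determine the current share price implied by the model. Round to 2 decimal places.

Deferred-dividend DDM. At t=7 the remaining stream is a growing perpetuity with first payment D_8 = 11.06.
V_7 = D_8/(r−g) = 11.06/(0.111−0.033) = 141.7949
P₀ = V_7/(1+r)^7 = 141.7949/(1+0.111)^7 = 67.8675

$67.87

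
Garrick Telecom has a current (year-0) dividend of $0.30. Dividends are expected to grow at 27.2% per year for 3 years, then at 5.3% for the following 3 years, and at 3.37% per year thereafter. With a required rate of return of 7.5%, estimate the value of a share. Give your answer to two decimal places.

Three-stage DDM. Project D₁…D_6; terminal Gordon value at t=6 with g = 0.0337; discount at r = 0.075.
D_1 = 0.3816
D_2 = 0.4854
D_3 = 0.6174
D_4 = 0.6501
D_5 = 0.6846
D_6 = 0.7209
TV_6 = 0.7452/(0.075−0.0337) = 18.0431
P₀ = Σ Dₜ/(1+r)ᵗ + TV_6/(1+r)^6 = 14.3941

$14.39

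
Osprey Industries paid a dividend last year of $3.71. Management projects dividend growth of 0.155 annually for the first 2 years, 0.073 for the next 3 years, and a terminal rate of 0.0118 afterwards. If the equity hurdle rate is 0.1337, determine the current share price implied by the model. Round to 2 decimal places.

Three-stage DDM. Project D₁…D_5; terminal Gordon value at t=5 with g = 0.0118; discount at r = 0.1337.
D_1 = 4.2851
D_2 = 4.9492
D_3 = 5.3105
D_4 = 5.6982
D_5 = 6.1142
TV_5 = 6.1863/(0.1337−0.0118) = 50.7491
P₀ = Σ Dₜ/(1+r)ᵗ + TV_5/(1+r)^5 = 45.0871

$45.09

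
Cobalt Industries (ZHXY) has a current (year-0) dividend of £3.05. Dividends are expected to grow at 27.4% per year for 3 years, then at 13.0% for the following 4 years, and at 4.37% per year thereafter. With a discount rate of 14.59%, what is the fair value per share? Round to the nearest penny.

Three-stage DDM. Project D₁…D_7; terminal Gordon value at t=7 with g = 0.0437; discount at r = 0.1459.
D_1 = 3.8857
D_2 = 4.9504
D_3 = 6.3068
D_4 = 7.1267
D_5 = 8.0531
D_6 = 9.1000
D_7 = 10.2830
TV_7 = 10.7324/(0.1459−0.0437) = 105.0139
P₀ = Σ Dₜ/(1+r)ᵗ + TV_7/(1+r)^7 = 68.0229

£68.02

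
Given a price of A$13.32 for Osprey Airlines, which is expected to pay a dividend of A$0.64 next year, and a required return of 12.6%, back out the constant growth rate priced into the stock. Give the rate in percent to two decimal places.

From P₀ = D₁/(r − g), the implied growth is g = r − D₁/P₀.
g = 0.126 − 0.64/13.32 = 0.126 − 0.04805 = 0.07795

7.80%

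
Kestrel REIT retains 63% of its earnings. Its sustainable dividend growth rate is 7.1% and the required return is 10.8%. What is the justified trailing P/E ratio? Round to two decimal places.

Payout ratio b = 1 − 0.63 = 0.37.
Justified trailing P/E = b(1+g)/(r−g) = 0.37×(1+0.071)/(0.108−0.071) = 10.7100

10.71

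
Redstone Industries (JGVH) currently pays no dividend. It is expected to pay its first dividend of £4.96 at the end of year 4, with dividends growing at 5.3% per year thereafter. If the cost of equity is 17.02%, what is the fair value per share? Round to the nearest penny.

£26.41

Deferred-dividend DDM. At t=3 the remaining stream is a growing perpetuity with first payment D_4 = 4.96.
V_3 = D_4/(r−g) = 4.96/(0.1702−0.053) = 42.3208
P₀ = V_3/(1+r)^3 = 42.3208/(1+0.1702)^3 = 26.4103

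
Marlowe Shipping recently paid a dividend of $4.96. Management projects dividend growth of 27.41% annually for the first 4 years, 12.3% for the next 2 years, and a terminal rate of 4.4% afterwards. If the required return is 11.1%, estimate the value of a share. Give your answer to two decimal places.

Three-stage DDM. Project D₁…D_6; terminal Gordon value at t=6 with g = 0.044; discount at r = 0.111.
D_1 = 6.3195
D_2 = 8.0517
D_3 = 10.2587
D_4 = 13.0706
D_5 = 14.6783
D_6 = 16.4837
TV_6 = 17.2090/(0.111−0.044) = 256.8508
P₀ = Σ Dₜ/(1+r)ᵗ + TV_6/(1+r)^6 = 182.2913

$182.29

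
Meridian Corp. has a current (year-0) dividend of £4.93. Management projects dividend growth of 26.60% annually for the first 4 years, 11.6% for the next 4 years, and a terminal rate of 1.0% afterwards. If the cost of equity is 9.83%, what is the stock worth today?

£170.86

Three-stage DDM. Project D₁…D_8; terminal Gordon value at t=8 with g = 0.01; discount at r = 0.0983.
D_1 = 6.2414
D_2 = 7.9016
D_3 = 10.0034
D_4 = 12.6643
D_5 = 14.1334
D_6 = 15.7728
D_7 = 17.6025
D_8 = 19.6444
TV_8 = 19.8408/(0.0983−0.01) = 224.6980
P₀ = Σ Dₜ/(1+r)ᵗ + TV_8/(1+r)^8 = 170.8556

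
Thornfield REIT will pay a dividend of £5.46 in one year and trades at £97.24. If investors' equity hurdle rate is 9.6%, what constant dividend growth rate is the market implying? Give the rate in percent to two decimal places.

3.99%

From P₀ = D₁/(r − g), the implied growth is g = r − D₁/P₀.
g = 0.096 − 5.46/97.24 = 0.096 − 0.05615 = 0.03985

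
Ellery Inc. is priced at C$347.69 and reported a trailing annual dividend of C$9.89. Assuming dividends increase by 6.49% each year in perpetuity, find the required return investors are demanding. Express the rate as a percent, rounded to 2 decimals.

9.52%

Rearranging the constant-growth DDM: r = D₁/P₀ + g.
D₁ = 9.89 × (1 + 0.0649) = 10.5319.
r = 10.5319 / 347.69 + 0.0649 = 0.03029 + 0.0649 = 0.09519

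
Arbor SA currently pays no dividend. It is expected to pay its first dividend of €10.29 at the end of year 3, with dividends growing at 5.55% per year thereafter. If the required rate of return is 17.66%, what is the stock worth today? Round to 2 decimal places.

Deferred-dividend DDM. At t=2 the remaining stream is a growing perpetuity with first payment D_3 = 10.29.
V_2 = D_3/(r−g) = 10.29/(0.1766−0.0555) = 84.9711
P₀ = V_2/(1+r)^2 = 84.9711/(1+0.1766)^2 = 61.3781

€61.38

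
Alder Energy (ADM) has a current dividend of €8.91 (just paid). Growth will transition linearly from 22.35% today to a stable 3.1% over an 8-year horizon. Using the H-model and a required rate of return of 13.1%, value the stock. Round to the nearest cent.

H-model: P₀ = D₀[(1+g_L) + H(g_S−g_L)]/(r−g_L), with H = 8/2 = 4.
P₀ = 8.91 × [(1+0.031) + 4×(0.2235−0.031)] / (0.131−0.031)
   = 8.91 × 1.8010 / 0.1 = 160.4691

€160.47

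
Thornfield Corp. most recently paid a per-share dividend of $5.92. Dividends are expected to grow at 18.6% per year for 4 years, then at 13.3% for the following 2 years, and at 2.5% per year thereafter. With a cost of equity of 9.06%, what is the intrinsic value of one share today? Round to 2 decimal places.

Three-stage DDM. Project D₁…D_6; terminal Gordon value at t=6 with g = 0.025; discount at r = 0.0906.
D_1 = 7.0211
D_2 = 8.3270
D_3 = 9.8759
D_4 = 11.7128
D_5 = 13.2706
D_6 = 15.0356
TV_6 = 15.4115/(0.0906−0.025) = 234.9310
P₀ = Σ Dₜ/(1+r)ᵗ + TV_6/(1+r)^6 = 186.4885

$186.49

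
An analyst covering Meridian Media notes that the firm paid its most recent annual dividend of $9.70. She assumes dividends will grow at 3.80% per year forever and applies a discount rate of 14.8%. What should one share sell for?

Gordon growth model: P₀ = D₁/(r − g). D₁ = 9.70 × (1 + 0.038) = 10.0686.
P₀ = 10.0686 / (0.148 − 0.038) = 10.0686 / 0.11 = 91.5327

$91.53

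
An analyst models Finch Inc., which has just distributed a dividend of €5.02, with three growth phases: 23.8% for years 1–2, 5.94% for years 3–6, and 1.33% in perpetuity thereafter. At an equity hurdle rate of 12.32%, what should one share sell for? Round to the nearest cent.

Three-stage DDM. Project D₁…D_6; terminal Gordon value at t=6 with g = 0.0133; discount at r = 0.1232.
D_1 = 6.2148
D_2 = 7.6939
D_3 = 8.1509
D_4 = 8.6351
D_5 = 9.1480
D_6 = 9.6914
TV_6 = 9.8203/(0.1232−0.0133) = 89.3563
P₀ = Σ Dₜ/(1+r)ᵗ + TV_6/(1+r)^6 = 77.2556

€77.26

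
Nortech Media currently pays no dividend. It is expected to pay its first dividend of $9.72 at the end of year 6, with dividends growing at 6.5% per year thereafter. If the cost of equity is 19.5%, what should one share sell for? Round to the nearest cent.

Deferred-dividend DDM. At t=5 the remaining stream is a growing perpetuity with first payment D_6 = 9.72.
V_5 = D_6/(r−g) = 9.72/(0.195−0.065) = 74.7692
P₀ = V_5/(1+r)^5 = 74.7692/(1+0.195)^5 = 30.6820

$30.68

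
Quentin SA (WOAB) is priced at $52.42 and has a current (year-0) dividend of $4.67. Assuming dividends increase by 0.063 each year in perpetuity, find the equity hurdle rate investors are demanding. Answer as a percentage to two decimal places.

Rearranging the constant-growth DDM: r = D₁/P₀ + g.
D₁ = 4.67 × (1 + 0.063) = 4.9642.
r = 4.9642 / 52.42 + 0.063 = 0.09470 + 0.063 = 0.15770

15.77%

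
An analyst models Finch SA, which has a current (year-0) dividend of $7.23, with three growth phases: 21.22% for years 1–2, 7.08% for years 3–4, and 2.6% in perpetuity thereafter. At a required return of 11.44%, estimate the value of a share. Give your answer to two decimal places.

Three-stage DDM. Project D₁…D_4; terminal Gordon value at t=4 with g = 0.026; discount at r = 0.1144.
D_1 = 8.7642
D_2 = 10.6240
D_3 = 11.3761
D_4 = 12.1816
TV_4 = 12.4983/(0.1144−0.026) = 141.3835
P₀ = Σ Dₜ/(1+r)ᵗ + TV_4/(1+r)^4 = 124.2091

$124.21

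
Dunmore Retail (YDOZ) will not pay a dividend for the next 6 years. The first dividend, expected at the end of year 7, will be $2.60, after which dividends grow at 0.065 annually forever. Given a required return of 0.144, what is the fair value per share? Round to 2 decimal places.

$14.68

Deferred-dividend DDM. At t=6 the remaining stream is a growing perpetuity with first payment D_7 = 2.60.
V_6 = D_7/(r−g) = 2.60/(0.144−0.065) = 32.9114
P₀ = V_6/(1+r)^6 = 32.9114/(1+0.144)^6 = 14.6822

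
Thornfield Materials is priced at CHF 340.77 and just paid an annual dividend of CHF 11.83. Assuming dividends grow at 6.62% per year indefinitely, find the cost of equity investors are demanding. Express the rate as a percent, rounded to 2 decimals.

10.32%

Rearranging the constant-growth DDM: r = D₁/P₀ + g.
D₁ = 11.83 × (1 + 0.0662) = 12.6131.
r = 12.6131 / 340.77 + 0.0662 = 0.03701 + 0.0662 = 0.10321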